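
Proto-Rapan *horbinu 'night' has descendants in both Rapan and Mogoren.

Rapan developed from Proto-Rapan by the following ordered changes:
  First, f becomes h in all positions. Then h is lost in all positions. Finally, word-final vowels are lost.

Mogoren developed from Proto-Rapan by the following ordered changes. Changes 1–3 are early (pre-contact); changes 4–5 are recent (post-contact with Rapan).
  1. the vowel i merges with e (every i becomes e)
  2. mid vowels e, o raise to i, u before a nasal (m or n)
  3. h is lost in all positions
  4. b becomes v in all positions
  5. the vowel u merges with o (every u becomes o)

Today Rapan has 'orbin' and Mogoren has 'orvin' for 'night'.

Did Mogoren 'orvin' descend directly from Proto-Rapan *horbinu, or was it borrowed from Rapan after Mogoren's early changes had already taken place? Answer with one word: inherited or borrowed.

borrowed

If inherited, *horbinu would pass through all of Mogoren's changes:
Mogoren: *horbinu
  horbinu → horbenu   [vowel merger]
  horbenu → horbinu   [pre-nasal raising]
  horbinu → orbinu   [h-loss]
  orbinu → orvinu   [unconditioned shift]
  orvinu → orvino   [vowel merger]
  giving Mogoren orvino.
If borrowed from Rapan 'orbin' after the early changes, it would undergo only the recent ones:
  rule 4 (unconditioned shift): orbin → orvin
  rule 5 (vowel merger): no change (orvin)
  ⇒ as a loan: orvin
Mogoren 'orvin' matches the loan outcome 'orvin', not the inherited 'orvino' — it skipped the early Mogoren changes, so it was borrowed from Rapan.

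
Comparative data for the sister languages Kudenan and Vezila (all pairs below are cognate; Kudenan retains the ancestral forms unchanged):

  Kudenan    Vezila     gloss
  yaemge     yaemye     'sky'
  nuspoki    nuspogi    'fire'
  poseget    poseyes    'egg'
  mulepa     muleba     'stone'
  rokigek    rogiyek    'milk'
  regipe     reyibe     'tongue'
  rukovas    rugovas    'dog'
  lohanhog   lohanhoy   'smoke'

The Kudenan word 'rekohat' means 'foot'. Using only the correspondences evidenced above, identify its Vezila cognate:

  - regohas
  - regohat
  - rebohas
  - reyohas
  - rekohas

rukovas ~ rugovas — Kudenan k corresponds to Vezila g between vowels (before a back vowel).
poseget ~ poseyes — Kudenan t corresponds to Vezila s word-finally.
Applying these to Kudenan 'rekohat':
  rekohat → regohat   (k→g between vowels (before a back vowel))
  regohat → regohas   (t→s word-finally)
So the Vezila cognate is 'regohas'.

regohas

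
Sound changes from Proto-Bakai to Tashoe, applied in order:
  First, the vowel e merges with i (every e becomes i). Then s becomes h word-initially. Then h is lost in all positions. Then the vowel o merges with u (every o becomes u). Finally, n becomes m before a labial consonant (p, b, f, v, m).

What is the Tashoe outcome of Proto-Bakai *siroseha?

Tashoe: *siroseha
  siroseha → sirosiha   [vowel merger]
  sirosiha → hirosiha   [debuccalisation]
  hirosiha → irosia   [h-loss]
  irosia → irusia   [vowel merger]
  irusia (rule 5 does not apply)
  giving Tashoe irusia.

irusia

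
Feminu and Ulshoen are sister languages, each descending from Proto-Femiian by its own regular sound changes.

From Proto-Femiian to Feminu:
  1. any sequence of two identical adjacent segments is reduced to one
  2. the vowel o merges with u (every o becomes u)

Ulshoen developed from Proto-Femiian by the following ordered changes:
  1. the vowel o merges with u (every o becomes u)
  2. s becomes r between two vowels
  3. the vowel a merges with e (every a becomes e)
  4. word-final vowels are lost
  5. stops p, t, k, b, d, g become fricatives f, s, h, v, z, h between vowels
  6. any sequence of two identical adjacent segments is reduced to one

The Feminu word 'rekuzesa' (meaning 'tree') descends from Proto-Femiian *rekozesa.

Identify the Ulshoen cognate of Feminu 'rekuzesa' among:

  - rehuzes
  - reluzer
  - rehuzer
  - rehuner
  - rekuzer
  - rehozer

Ulshoen: *rekozesa > rekuzesa > rekuzera > rekuzere > rekuzer > rehuzer  (by vowel merger, rhotacism, vowel merger, apocope, intervocalic lenition)
The other candidates each miss or misapply at least one Ulshoen change.

rehuzer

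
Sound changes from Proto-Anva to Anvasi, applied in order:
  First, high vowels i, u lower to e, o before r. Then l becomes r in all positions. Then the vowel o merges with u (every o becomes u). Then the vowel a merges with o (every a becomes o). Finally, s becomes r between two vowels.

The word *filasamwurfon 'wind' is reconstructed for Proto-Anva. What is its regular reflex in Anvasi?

firoromwurfun

Anvasi: start from *filasamwurfon.
  rule 1 (pre-rhotic lowering): filasamwurfon → filasamworfon
  rule 2 (unconditioned shift): filasamworfon → firasamworfon
  rule 3 (vowel merger): firasamworfon → firasamwurfun
  rule 4 (vowel merger): firasamwurfun → firosomwurfun
  rule 5 (rhotacism): firosomwurfun → firoromwurfun
  ⇒ Anvasi firoromwurfun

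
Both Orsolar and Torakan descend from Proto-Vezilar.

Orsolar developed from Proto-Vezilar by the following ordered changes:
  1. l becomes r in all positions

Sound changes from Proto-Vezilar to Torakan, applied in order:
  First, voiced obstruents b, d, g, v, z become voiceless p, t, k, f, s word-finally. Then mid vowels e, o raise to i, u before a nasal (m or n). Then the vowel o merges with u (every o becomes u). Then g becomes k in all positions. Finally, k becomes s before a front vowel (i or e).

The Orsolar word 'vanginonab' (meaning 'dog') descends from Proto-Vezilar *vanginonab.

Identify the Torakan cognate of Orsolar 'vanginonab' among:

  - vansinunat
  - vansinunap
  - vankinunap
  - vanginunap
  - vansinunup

Torakan: start from *vanginonab.
  rule 1 (final devoicing): vanginonab → vanginonap
  rule 2 (pre-nasal raising): vanginonap → vanginunap
  rule 3: no change — vanginunap
  rule 4 (unconditioned shift): vanginunap → vankinunap
  rule 5 (palatalisation): vankinunap → vansinunap
  ⇒ Torakan vansinunap
Among the options, 'vansinunap' alone shows every Torakan change applied in order.

vansinunap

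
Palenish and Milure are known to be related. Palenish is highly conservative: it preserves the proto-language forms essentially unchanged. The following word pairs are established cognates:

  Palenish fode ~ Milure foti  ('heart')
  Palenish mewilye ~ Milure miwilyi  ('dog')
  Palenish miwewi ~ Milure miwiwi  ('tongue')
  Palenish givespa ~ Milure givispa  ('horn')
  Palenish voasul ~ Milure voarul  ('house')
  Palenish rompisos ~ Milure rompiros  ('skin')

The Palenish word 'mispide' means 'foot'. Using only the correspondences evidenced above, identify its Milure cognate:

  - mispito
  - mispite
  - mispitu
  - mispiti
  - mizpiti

fode ~ foti — Palenish d corresponds to Milure t between vowels (before a front vowel).
fode ~ foti, mewilye ~ miwilyi — Palenish e corresponds to Milure i word-finally.
Applying these to Palenish 'mispide':
  mispide → mispite   (d→t between vowels (before a front vowel))
  mispite → mispiti   (e→i word-finally)
So the Milure cognate is 'mispiti'.

mispiti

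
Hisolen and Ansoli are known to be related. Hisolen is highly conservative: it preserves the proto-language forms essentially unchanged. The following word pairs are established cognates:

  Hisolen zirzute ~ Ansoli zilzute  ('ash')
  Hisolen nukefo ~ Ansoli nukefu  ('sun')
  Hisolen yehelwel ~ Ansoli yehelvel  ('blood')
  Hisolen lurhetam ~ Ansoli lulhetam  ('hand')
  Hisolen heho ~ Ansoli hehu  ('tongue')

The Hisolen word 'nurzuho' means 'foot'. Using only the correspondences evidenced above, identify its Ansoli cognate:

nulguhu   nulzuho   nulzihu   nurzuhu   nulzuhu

nulzuhu

zirzute ~ zilzute, lurhetam ~ lulhetam — Hisolen r corresponds to Ansoli l after a vowel, before a consonant other than r, m, n, p, b, f, v.
nukefo ~ nukefu, heho ~ hehu — Hisolen o corresponds to Ansoli u word-finally.
Applying these to Hisolen 'nurzuho':
  nurzuho → nulzuho   (r→l after a vowel, before a consonant other than r, m, n, p, b, f, v)
  nulzuho → nulzuhu   (o→u word-finally)
So the Ansoli cognate is 'nulzuhu'.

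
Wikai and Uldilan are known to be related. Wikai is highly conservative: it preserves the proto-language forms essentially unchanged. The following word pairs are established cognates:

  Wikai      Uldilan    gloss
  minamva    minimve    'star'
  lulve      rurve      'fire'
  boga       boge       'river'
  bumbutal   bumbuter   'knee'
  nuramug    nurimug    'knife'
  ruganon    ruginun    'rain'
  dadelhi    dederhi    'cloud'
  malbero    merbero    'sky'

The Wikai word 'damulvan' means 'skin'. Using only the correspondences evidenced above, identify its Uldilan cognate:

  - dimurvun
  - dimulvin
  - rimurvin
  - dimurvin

dimurvin

minamva ~ minimve, nuramug ~ nurimug — Wikai a corresponds to Uldilan i after a consonant, before a nasal.
lulve ~ rurve — Wikai l corresponds to Uldilan r after a vowel, before a labial obstruent.
ruganon ~ ruginun — Wikai a corresponds to Uldilan i after a consonant, before a nasal.
Applying these to Wikai 'damulvan':
  damulvan → dimulvan   (a→i after a consonant, before a nasal)
  dimulvan → dimurvan   (l→r after a vowel, before a labial obstruent)
  dimurvan → dimurvin   (a→i after a consonant, before a nasal)
So the Uldilan cognate is 'dimurvin'.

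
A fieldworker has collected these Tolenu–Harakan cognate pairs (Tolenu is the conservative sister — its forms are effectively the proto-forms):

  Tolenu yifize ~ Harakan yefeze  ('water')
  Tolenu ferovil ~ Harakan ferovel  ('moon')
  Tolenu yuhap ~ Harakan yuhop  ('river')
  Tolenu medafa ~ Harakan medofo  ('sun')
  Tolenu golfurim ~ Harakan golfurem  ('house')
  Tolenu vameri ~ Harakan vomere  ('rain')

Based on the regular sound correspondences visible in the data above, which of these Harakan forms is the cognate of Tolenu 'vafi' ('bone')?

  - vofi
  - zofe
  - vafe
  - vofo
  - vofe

vofe

medafa ~ medofo — Tolenu a corresponds to Harakan o after a consonant, before a labial obstruent.
vameri ~ vomere — Tolenu i corresponds to Harakan e word-finally.
Applying these to Tolenu 'vafi':
  vafi → vofi   (a→o after a consonant, before a labial obstruent)
  vofi → vofe   (i→e word-finally)
So the Harakan cognate is 'vofe'.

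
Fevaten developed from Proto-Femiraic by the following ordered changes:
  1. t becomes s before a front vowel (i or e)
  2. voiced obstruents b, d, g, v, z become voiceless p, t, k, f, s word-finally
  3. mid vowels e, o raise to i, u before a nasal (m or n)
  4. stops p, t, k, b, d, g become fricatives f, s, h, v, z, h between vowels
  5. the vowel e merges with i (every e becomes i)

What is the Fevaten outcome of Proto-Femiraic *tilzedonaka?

silzizunaha

Fevaten: start from *tilzedonaka.
  rule 1 (palatalisation): tilzedonaka → silzedonaka
  rule 2: no change — silzedonaka
  rule 3 (pre-nasal raising): silzedonaka → silzedunaka
  rule 4 (intervocalic lenition): silzedunaka → silzezunaha
  rule 5 (vowel merger): silzezunaha → silzizunaha
  ⇒ Fevaten silzizunaha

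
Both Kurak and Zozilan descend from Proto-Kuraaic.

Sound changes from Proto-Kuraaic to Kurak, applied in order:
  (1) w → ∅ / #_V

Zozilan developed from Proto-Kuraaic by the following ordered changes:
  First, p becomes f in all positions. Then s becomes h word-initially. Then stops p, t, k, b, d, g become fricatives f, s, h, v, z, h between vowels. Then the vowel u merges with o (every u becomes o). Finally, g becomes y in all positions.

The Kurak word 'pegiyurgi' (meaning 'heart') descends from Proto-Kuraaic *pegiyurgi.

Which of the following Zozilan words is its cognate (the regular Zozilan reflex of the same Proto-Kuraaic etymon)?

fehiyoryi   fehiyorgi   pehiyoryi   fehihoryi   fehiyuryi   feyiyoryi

fehiyoryi

Zozilan: *pegiyurgi > fegiyurgi > fehiyurgi > fehiyorgi > fehiyoryi  (by unconditioned shift, intervocalic lenition, vowel merger, unconditioned shift)
Among the options, 'fehiyoryi' alone shows every Zozilan change applied in order.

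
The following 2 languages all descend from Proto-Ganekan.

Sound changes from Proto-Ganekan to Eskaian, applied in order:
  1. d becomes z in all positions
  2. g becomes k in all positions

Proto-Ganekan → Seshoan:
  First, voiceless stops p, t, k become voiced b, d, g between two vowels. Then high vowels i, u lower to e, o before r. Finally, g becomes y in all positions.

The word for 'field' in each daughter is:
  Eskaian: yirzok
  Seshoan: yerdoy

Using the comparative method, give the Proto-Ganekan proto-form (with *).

Position 6: Eskaian has k, Seshoan has y. Taking the neighbouring segments as reconstructed: Eskaian k could go back to *k or *g; Seshoan y could go back to *g or *y — the one source consistent with every daughter is *g.
Position 4: Eskaian has z, Seshoan has d. Taking the neighbouring segments as reconstructed: Eskaian z could go back to *d or *z; Seshoan d can only go back to *d — the one source consistent with every daughter is *d.
Position 2: Eskaian has i, Seshoan has e. Eskaian preserves i here (none of its changes turn any other segment into i), so the proto-segment is *i.
Continuing position by position gives *yirdog; check it forward:
Eskaian: start from *yirdog.
  rule 1 (unconditioned shift): yirdog → yirzog
  rule 2 (unconditioned shift): yirzog → yirzok
  ⇒ Eskaian yirzok
Seshoan: *yirdog > yerdog > yerdoy  (by pre-rhotic lowering, unconditioned shift)
*yirdog is the unique common source.

*yirdog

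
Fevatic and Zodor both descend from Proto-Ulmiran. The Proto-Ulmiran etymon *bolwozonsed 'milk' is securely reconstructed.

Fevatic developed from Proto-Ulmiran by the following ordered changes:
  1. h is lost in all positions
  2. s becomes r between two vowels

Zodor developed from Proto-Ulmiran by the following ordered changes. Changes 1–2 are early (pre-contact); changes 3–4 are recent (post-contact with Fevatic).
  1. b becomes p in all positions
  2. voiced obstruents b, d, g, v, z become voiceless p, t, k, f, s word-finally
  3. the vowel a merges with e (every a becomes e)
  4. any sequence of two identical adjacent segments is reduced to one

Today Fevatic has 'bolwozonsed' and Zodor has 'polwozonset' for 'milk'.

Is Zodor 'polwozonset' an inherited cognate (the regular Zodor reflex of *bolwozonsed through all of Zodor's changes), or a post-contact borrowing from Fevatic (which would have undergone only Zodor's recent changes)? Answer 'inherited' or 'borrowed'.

inherited

If inherited, *bolwozonsed would pass through all of Zodor's changes:
Zodor: *bolwozonsed > polwozonsed > polwozonset  (by unconditioned shift, final devoicing)
If borrowed from Fevatic 'bolwozonsed' after the early changes, it would undergo only the recent ones:
  rule 3 (vowel merger): no change (bolwozonsed)
  rule 4 (degemination): no change (bolwozonsed)
  ⇒ as a loan: bolwozonsed
Zodor 'polwozonset' matches the inherited outcome exactly, so it is an inherited cognate, not a loan.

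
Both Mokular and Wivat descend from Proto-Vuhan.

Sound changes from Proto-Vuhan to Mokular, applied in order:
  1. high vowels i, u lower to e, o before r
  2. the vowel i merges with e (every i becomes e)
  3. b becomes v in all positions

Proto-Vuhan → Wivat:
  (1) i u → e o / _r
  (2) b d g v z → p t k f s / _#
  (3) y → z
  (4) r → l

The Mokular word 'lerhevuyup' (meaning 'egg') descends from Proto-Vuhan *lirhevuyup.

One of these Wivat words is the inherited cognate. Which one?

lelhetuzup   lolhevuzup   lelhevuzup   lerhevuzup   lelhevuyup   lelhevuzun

lelhevuzup

Wivat: *lirhevuyup
  lirhevuyup → lerhevuyup   [pre-rhotic lowering]
  lerhevuyup (rule 2 does not apply)
  lerhevuyup → lerhevuzup   [unconditioned shift]
  lerhevuzup → lelhevuzup   [unconditioned shift]
  giving Wivat lelhevuzup.
Only 'lelhevuzup' matches the regular Wivat development of *lirhevuyup.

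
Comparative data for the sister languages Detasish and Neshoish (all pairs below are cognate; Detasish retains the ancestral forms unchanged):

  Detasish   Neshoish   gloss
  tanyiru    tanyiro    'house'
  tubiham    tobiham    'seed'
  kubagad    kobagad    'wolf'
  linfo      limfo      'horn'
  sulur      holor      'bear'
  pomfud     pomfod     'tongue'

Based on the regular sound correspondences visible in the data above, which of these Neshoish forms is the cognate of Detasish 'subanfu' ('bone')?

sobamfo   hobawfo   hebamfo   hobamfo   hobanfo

sulur ~ holor — Detasish s corresponds to Neshoish h word-initially before a back vowel.
tubiham ~ tobiham, kubagad ~ kobagad — Detasish u corresponds to Neshoish o after a consonant, before a labial obstruent.
linfo ~ limfo — Detasish n corresponds to Neshoish m after a vowel, before a labial obstruent.
tanyiru ~ tanyiro — Detasish u corresponds to Neshoish o word-finally.
Applying these to Detasish 'subanfu':
  subanfu → hubanfu   (s→h word-initially before a back vowel)
  hubanfu → hobanfu   (u→o after a consonant, before a labial obstruent)
  hobanfu → hobamfu   (n→m after a vowel, before a labial obstruent)
  hobamfu → hobamfo   (u→o word-finally)
So the Neshoish cognate is 'hobamfo'.

hobamfo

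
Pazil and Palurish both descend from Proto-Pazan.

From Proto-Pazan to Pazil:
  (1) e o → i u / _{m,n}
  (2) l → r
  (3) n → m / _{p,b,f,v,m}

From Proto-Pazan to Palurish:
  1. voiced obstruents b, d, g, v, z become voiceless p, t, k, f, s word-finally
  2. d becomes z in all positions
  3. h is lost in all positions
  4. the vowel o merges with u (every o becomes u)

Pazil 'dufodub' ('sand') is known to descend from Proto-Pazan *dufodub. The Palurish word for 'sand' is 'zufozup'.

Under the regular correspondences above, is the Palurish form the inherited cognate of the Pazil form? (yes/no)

Derive the expected Palurish reflex of *dufodub:
Palurish: *dufodub > dufodup > zufozup > zufuzup  (by final devoicing, unconditioned shift, vowel merger)
The regular Palurish reflex would be 'zufuzup', but the attested form is 'zufozup'. The correspondence is irregular, so they are not cognates (the Palurish form has a different source).

no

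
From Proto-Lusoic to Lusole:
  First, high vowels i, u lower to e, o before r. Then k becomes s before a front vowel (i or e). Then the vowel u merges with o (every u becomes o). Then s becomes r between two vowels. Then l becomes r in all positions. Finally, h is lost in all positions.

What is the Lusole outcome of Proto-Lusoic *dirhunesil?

Lusole: start from *dirhunesil.
  rule 1 (pre-rhotic lowering): dirhunesil → derhunesil
  rule 2: no change — derhunesil
  rule 3 (vowel merger): derhunesil → derhonesil
  rule 4 (rhotacism): derhonesil → derhoneril
  rule 5 (unconditioned shift): derhoneril → derhonerir
  rule 6 (h-loss): derhonerir → deronerir
  ⇒ Lusole deronerir

deronerir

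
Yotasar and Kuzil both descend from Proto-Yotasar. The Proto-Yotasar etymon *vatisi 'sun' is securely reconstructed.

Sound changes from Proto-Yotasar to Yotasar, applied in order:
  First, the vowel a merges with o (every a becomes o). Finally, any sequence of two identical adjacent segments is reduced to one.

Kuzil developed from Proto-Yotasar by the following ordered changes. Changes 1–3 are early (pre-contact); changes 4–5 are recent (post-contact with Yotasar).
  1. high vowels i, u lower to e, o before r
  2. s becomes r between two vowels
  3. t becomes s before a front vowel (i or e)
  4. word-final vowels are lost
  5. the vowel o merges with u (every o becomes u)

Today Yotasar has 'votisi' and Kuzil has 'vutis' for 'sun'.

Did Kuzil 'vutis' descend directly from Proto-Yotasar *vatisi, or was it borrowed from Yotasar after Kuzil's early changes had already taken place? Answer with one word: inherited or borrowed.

If inherited, *vatisi would pass through all of Kuzil's changes:
Kuzil: *vatisi > vatiri > vasiri > vasir  (by rhotacism, palatalisation, apocope)
If borrowed from Yotasar 'votisi' after the early changes, it would undergo only the recent ones:
  rule 4 (apocope): votisi → votis
  rule 5 (vowel merger): votis → vutis
  ⇒ as a loan: vutis
Kuzil 'vutis' matches the loan outcome 'vutis', not the inherited 'vasir' — it skipped the early Kuzil changes, so it was borrowed from Yotasar.

borrowed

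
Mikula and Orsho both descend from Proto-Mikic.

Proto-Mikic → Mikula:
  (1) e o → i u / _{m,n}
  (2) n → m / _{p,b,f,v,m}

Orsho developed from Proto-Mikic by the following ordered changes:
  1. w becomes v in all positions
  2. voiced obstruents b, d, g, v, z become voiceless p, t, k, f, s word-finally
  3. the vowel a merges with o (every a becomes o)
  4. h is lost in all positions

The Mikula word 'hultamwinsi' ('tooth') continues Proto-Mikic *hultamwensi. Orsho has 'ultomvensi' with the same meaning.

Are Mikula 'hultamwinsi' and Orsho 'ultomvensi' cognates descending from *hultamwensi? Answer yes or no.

yes

Derive the expected Orsho reflex of *hultamwensi:
Orsho: *hultamwensi
  hultamwensi → hultamvensi   [unconditioned shift]
  hultamvensi (rule 2 does not apply)
  hultamvensi → hultomvensi   [vowel merger]
  hultomvensi → ultomvensi   [h-loss]
  giving Orsho ultomvensi.
Orsho 'ultomvensi' matches the regular reflex exactly, so the pair is cognate.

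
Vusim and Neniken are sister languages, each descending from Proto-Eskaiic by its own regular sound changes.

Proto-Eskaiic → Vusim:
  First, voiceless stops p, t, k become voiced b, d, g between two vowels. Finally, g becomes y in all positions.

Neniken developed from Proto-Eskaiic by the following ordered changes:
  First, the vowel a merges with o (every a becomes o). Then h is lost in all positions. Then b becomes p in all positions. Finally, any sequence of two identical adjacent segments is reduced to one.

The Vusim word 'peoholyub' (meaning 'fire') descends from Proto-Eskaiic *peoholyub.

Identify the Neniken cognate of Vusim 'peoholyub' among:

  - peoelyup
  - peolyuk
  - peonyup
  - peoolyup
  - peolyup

Neniken: *peoholyub
  peoholyub (rule 1 does not apply)
  peoholyub → peoolyub   [h-loss]
  peoolyub → peoolyup   [unconditioned shift]
  peoolyup → peolyup   [degemination]
  giving Neniken peolyup.
Only 'peolyup' matches the regular Neniken development of *peoholyub.

peolyup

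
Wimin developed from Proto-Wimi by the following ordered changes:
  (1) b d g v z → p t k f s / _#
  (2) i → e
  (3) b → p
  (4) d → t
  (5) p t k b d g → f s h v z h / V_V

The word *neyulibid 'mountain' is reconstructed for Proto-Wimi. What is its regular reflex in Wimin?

neyulefet

Wimin: *neyulibid
  neyulibid → neyulibit   [final devoicing]
  neyulibit → neyulebet   [vowel merger]
  neyulebet → neyulepet   [unconditioned shift]
  neyulepet (rule 4 does not apply)
  neyulepet → neyulefet   [intervocalic lenition]
  giving Wimin neyulefet.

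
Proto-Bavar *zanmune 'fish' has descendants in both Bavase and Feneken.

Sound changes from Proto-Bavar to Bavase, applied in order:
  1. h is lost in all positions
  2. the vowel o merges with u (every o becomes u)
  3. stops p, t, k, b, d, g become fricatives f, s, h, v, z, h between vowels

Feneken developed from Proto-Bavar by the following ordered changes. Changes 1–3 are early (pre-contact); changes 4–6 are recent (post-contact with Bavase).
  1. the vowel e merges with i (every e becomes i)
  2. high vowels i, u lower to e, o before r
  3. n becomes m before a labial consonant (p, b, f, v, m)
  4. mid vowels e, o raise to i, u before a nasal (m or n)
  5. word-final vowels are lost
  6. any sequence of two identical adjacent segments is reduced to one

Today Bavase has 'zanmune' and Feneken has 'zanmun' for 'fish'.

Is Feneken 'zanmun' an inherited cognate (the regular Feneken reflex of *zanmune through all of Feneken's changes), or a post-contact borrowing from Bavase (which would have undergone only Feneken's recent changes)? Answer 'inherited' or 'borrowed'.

borrowed

If inherited, *zanmune would pass through all of Feneken's changes:
Feneken: *zanmune
  zanmune → zanmuni   [vowel merger]
  zanmuni (rule 2 does not apply)
  zanmuni → zammuni   [nasal place assimilation]
  zammuni (rule 4 does not apply)
  zammuni → zammun   [apocope]
  zammun → zamun   [degemination]
  giving Feneken zamun.
If borrowed from Bavase 'zanmune' after the early changes, it would undergo only the recent ones:
  rule 4 (pre-nasal raising): no change (zanmune)
  rule 5 (apocope): zanmune → zanmun
  rule 6 (degemination): no change (zanmun)
  ⇒ as a loan: zanmun
Feneken 'zanmun' matches the loan outcome 'zanmun', not the inherited 'zamun' — it skipped the early Feneken changes, so it was borrowed from Bavase.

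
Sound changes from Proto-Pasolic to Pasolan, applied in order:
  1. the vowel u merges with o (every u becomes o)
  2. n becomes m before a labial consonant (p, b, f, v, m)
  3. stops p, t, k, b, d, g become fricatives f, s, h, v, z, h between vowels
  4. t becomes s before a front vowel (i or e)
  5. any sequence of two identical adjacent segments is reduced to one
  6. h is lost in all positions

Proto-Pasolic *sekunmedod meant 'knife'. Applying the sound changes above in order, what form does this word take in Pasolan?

Pasolan: *sekunmedod
  sekunmedod → sekonmedod   [vowel merger]
  sekonmedod → sekommedod   [nasal place assimilation]
  sekommedod → sehommezod   [intervocalic lenition]
  sehommezod (rule 4 does not apply)
  sehommezod → sehomezod   [degemination]
  sehomezod → seomezod   [h-loss]
  giving Pasolan seomezod.

seomezod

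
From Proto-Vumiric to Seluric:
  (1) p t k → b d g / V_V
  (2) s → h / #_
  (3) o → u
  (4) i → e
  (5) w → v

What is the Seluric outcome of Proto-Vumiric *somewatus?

Seluric: *somewatus > somewadus > homewadus > humewadus > humevadus  (by intervocalic voicing, debuccalisation, vowel merger, unconditioned shift)

humevadus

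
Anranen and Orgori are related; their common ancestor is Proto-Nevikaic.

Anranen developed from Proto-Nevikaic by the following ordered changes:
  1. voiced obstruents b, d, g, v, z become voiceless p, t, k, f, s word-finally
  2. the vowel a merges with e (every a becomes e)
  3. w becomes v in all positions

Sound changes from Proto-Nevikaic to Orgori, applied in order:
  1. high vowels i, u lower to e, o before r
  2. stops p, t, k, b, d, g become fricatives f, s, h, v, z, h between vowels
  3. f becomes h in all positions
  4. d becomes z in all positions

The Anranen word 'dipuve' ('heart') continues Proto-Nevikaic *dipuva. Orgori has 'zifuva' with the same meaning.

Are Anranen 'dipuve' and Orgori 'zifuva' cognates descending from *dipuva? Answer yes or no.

no

Derive the expected Orgori reflex of *dipuva:
Orgori: *dipuva
  dipuva (rule 1 does not apply)
  dipuva → difuva   [intervocalic lenition]
  difuva → dihuva   [unconditioned shift]
  dihuva → zihuva   [unconditioned shift]
  giving Orgori zihuva.
The regular Orgori reflex would be 'zihuva', but the attested form is 'zifuva'. The correspondence is irregular, so they are not cognates (the Orgori form has a different source).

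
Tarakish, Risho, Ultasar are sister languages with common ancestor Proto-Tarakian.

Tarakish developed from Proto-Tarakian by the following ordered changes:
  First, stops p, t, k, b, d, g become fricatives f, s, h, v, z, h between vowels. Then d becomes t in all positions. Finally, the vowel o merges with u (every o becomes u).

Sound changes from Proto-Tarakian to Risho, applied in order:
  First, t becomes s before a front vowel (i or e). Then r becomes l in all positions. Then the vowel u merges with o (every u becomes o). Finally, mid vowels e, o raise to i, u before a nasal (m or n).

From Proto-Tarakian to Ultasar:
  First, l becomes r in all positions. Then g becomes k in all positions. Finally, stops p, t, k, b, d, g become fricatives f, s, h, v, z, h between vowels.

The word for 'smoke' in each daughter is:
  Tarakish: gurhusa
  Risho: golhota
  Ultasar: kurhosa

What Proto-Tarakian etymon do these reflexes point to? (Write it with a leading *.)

Position 2: Tarakish has u, Risho has o, Ultasar has u. Ultasar preserves u here (none of its changes turn any other segment into u), so the proto-segment is *u.
Position 3: Tarakish has r, Risho has l, Ultasar has r. Tarakish preserves r here (none of its changes turn any other segment into r), so the proto-segment is *r.
This points to *gurhota. Verify forward in each daughter:
Tarakish: *gurhota
  gurhota → gurhosa   [intervocalic lenition]
  gurhosa (rule 2 does not apply)
  gurhosa → gurhusa   [vowel merger]
  giving Tarakish gurhusa.
Risho: *gurhota > gulhota > golhota  (by unconditioned shift, vowel merger)
Ultasar: *gurhota > kurhota > kurhosa  (by unconditioned shift, intervocalic lenition)
*gurhota is the unique common source.

*gurhota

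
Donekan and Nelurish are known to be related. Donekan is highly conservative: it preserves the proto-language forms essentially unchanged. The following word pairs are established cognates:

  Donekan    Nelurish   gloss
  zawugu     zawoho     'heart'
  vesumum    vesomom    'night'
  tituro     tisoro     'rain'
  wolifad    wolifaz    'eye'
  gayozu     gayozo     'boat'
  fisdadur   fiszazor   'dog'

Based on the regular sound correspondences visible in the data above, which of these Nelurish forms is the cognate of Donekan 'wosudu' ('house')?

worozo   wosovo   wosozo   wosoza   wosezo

wosozo

zawugu ~ zawoho — Donekan u corresponds to Nelurish o after a consonant, before a consonant other than r, m, n, p, b, f, v.
fisdadur ~ fiszazor — Donekan d corresponds to Nelurish z between vowels (before a back vowel).
zawugu ~ zawoho, gayozu ~ gayozo — Donekan u corresponds to Nelurish o word-finally.
Applying these to Donekan 'wosudu':
  wosudu → wosodu   (u→o after a consonant, before a consonant other than r, m, n, p, b, f, v)
  wosodu → wosozu   (d→z between vowels (before a back vowel))
  wosozu → wosozo   (u→o word-finally)
So the Nelurish cognate is 'wosozo'.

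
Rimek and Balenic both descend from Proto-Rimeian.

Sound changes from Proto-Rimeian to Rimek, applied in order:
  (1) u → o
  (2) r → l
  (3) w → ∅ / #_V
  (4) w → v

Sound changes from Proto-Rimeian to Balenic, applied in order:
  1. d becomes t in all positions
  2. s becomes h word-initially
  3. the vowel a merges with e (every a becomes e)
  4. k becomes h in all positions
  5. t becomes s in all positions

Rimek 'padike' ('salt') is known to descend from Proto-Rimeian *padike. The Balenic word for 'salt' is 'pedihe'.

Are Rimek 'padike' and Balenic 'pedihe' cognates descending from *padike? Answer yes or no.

Derive the expected Balenic reflex of *padike:
Balenic: start from *padike.
  rule 1 (unconditioned shift): padike → patike
  rule 2: no change — patike
  rule 3 (vowel merger): patike → petike
  rule 4 (unconditioned shift): petike → petihe
  rule 5 (unconditioned shift): petihe → pesihe
  ⇒ Balenic pesihe
The regular Balenic reflex would be 'pesihe', but the attested form is 'pedihe'. The correspondence is irregular, so they are not cognates (the Balenic form has a different source).

no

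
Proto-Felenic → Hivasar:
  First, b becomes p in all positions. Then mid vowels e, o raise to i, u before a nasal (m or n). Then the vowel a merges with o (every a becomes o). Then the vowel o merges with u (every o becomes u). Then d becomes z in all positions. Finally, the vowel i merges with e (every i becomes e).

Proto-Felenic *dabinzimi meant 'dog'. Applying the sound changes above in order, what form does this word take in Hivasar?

Hivasar: *dabinzimi > dapinzimi > dopinzimi > dupinzimi > zupinzimi > zupenzeme  (by unconditioned shift, vowel merger, vowel merger, unconditioned shift, vowel merger)

zupenzeme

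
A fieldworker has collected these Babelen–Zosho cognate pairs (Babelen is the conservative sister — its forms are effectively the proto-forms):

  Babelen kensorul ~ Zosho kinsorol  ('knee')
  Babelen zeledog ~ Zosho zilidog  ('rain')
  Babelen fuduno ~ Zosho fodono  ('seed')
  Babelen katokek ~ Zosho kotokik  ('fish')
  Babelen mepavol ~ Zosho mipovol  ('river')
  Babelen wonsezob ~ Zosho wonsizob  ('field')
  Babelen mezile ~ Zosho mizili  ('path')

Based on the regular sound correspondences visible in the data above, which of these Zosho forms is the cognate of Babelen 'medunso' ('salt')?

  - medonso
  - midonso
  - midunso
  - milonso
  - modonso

zeledog ~ zilidog, katokek ~ kotokik — Babelen e corresponds to Zosho i after a consonant, before a consonant other than r, m, n, p, b, f, v.
fuduno ~ fodono — Babelen u corresponds to Zosho o after a consonant, before a nasal.
Applying these to Babelen 'medunso':
  medunso → midunso   (e→i after a consonant, before a consonant other than r, m, n, p, b, f, v)
  midunso → midonso   (u→o after a consonant, before a nasal)
So the Zosho cognate is 'midonso'.

midonso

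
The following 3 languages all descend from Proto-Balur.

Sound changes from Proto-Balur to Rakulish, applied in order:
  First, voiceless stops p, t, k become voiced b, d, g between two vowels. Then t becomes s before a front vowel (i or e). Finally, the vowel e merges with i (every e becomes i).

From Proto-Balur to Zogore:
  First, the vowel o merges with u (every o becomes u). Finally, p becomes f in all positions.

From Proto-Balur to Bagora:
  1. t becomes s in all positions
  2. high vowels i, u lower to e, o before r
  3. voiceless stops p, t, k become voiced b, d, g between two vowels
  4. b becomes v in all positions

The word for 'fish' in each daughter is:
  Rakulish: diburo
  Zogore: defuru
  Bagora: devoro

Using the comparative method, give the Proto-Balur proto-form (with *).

Position 3: Rakulish has b, Zogore has f, Bagora has v. Taking the neighbouring segments as reconstructed: Rakulish b could go back to *p or *b; Zogore f could go back to *p or *f; Bagora v could go back to *p or *b or *v — the one source consistent with every daughter is *p.
Position 2: Rakulish has i, Zogore has e, Bagora has e. Zogore preserves e here (none of its changes turn any other segment into e), so the proto-segment is *e.
Position 4: Rakulish has u, Zogore has u, Bagora has o. Rakulish preserves u here (none of its changes turn any other segment into u), so the proto-segment is *u.
Verify the candidate proto-form against each daughter:
Rakulish: *depuro
  depuro → deburo   [intervocalic voicing]
  deburo (rule 2 does not apply)
  deburo → diburo   [vowel merger]
  giving Rakulish diburo.
Zogore: *depuro
  depuro → depuru   [vowel merger]
  depuru → defuru   [unconditioned shift]
  giving Zogore defuru.
Bagora: start from *depuro.
  rule 1: no change — depuro
  rule 2 (pre-rhotic lowering): depuro → deporo
  rule 3 (intervocalic voicing): deporo → deboro
  rule 4 (unconditioned shift): deboro → devoro
  ⇒ Bagora devoro
Only *depuro yields all of Rakulish diburo, Zogore defuru, Bagora devoro.

*depuro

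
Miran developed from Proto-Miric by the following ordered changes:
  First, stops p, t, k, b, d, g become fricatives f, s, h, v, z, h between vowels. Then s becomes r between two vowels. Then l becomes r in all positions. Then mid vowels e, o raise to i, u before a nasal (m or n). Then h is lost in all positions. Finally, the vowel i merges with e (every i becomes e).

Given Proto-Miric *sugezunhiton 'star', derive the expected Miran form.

Miran: *sugezunhiton > suhezunhison > suhezunhiron > suhezunhirun > suezunirun > suezunerun  (by intervocalic lenition, rhotacism, pre-nasal raising, h-loss, vowel merger)

suezunerun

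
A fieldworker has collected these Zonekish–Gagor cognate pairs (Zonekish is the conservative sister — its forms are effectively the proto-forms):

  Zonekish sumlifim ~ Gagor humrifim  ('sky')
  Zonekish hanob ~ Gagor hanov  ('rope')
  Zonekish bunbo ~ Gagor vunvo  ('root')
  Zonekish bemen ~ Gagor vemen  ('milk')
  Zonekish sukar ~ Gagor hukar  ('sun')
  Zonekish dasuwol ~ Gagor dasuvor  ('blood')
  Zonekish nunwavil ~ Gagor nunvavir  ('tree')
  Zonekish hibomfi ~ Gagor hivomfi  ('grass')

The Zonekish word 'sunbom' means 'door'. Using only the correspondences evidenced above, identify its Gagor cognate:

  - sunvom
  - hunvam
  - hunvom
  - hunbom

hunvom

sumlifim ~ humrifim, sukar ~ hukar — Zonekish s corresponds to Gagor h word-initially before a back vowel.
bunbo ~ vunvo — Zonekish b corresponds to Gagor v after a consonant, before a back vowel.
Applying these to Zonekish 'sunbom':
  sunbom → hunbom   (s→h word-initially before a back vowel)
  hunbom → hunvom   (b→v after a consonant, before a back vowel)
So the Gagor cognate is 'hunvom'.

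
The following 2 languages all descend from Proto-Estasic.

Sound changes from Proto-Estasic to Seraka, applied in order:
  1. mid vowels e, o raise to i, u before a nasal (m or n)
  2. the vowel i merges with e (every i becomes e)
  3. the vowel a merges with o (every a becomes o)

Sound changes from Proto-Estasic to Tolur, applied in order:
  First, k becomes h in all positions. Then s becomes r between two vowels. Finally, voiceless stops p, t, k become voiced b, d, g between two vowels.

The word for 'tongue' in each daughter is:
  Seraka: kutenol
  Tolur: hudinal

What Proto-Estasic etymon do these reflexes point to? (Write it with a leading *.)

Position 3: Seraka has t, Tolur has d. Seraka preserves t here (none of its changes turn any other segment into t), so the proto-segment is *t.
Position 6: Seraka has o, Tolur has a. Tolur preserves a here (none of its changes turn any other segment into a), so the proto-segment is *a.
Position 4: Seraka has e, Tolur has i. Tolur preserves i here (none of its changes turn any other segment into i), so the proto-segment is *i.
Verify the candidate proto-form against each daughter:
Seraka: start from *kutinal.
  rule 1: no change — kutinal
  rule 2 (vowel merger): kutinal → kutenal
  rule 3 (vowel merger): kutenal → kutenol
  ⇒ Seraka kutenol
Tolur: *kutinal
  kutinal → hutinal   [unconditioned shift]
  hutinal (rule 2 does not apply)
  hutinal → hudinal   [intervocalic voicing]
  giving Tolur hudinal.
No other proto-form is consistent with every reflex, so the reconstruction is *kutinal.

*kutinal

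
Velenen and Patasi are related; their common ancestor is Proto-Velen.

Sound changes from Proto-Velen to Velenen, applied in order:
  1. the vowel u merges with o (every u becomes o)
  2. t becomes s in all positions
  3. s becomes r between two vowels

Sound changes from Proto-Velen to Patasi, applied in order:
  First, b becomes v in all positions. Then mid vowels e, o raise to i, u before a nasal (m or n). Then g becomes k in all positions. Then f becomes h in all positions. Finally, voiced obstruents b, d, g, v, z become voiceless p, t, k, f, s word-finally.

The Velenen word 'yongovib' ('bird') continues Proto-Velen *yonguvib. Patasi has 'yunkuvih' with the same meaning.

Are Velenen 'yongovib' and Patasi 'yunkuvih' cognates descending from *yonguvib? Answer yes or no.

no

Derive the expected Patasi reflex of *yonguvib:
Patasi: *yonguvib > yonguviv > yunguviv > yunkuviv > yunkuvif  (by unconditioned shift, pre-nasal raising, unconditioned shift, final devoicing)
The regular Patasi reflex would be 'yunkuvif', but the attested form is 'yunkuvih'. The correspondence is irregular, so they are not cognates (the Patasi form has a different source).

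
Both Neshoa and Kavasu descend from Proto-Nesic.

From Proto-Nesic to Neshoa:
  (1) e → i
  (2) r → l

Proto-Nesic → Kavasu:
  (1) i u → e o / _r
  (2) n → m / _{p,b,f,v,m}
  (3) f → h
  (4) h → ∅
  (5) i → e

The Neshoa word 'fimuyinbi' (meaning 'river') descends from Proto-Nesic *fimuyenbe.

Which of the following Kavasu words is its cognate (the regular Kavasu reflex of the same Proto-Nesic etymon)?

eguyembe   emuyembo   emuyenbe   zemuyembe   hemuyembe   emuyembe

emuyembe

Kavasu: *fimuyenbe > fimuyembe > himuyembe > imuyembe > emuyembe  (by nasal place assimilation, unconditioned shift, h-loss, vowel merger)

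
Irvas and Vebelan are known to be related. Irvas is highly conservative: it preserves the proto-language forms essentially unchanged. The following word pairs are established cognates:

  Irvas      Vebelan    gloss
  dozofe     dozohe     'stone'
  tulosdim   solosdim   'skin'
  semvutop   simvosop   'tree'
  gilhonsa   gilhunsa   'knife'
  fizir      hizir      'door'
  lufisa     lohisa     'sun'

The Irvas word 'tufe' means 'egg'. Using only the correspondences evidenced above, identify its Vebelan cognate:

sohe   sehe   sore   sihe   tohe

tulosdim ~ solosdim — Irvas t corresponds to Vebelan s word-initially before a back vowel.
lufisa ~ lohisa — Irvas u corresponds to Vebelan o after a consonant, before a labial obstruent.
dozofe ~ dozohe — Irvas f corresponds to Vebelan h between vowels (before a front vowel).
Applying these to Irvas 'tufe':
  tufe → sufe   (t→s word-initially before a back vowel)
  sufe → sofe   (u→o after a consonant, before a labial obstruent)
  sofe → sohe   (f→h between vowels (before a front vowel))
So the Vebelan cognate is 'sohe'.

sohe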